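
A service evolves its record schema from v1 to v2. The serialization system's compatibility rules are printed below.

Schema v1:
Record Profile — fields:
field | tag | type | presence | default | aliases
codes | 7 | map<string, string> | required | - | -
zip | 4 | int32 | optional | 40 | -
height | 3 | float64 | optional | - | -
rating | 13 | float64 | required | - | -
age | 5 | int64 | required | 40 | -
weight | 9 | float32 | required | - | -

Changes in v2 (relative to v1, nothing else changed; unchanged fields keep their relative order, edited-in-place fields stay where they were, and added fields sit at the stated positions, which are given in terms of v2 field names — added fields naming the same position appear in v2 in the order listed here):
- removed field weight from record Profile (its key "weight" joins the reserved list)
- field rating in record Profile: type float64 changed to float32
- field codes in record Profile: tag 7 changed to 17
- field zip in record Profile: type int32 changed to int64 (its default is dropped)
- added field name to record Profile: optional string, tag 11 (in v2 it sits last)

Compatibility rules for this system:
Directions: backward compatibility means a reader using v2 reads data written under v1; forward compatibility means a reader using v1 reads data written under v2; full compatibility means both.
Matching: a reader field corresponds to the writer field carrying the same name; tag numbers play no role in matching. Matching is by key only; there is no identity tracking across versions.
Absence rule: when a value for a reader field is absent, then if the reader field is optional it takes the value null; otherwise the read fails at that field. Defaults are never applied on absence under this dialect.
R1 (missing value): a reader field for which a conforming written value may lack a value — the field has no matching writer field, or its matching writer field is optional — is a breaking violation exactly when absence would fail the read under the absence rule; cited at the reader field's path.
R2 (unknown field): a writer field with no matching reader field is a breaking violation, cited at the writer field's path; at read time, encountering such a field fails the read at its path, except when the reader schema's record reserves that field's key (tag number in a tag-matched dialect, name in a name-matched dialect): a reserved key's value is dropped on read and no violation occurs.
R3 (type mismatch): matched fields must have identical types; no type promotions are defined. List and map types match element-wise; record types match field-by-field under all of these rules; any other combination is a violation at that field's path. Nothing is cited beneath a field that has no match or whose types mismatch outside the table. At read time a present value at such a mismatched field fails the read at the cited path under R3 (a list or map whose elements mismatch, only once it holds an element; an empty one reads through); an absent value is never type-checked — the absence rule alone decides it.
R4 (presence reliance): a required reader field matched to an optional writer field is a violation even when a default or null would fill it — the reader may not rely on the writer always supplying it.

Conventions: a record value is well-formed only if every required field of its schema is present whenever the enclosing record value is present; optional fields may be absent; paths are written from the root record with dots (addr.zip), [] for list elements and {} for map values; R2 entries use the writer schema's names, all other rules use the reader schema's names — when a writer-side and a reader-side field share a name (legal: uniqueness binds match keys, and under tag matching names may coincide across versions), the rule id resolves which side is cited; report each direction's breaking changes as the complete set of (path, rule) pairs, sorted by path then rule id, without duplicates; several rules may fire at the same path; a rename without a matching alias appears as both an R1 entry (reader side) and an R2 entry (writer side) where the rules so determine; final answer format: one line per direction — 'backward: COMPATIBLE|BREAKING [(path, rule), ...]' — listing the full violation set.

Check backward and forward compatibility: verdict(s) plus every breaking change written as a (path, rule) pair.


backward: BREAKING [(rating, R3), (zip, R3)]; forward: BREAKING [(name, R2), (rating, R3), (weight, R1), (zip, R3)]

each type pair in Profile: writer, then reader
backward pass over Profile, reader schema v2, writer schema v1:
  codes <- codes (map<string, string> -> map<string, string>, writer required)
  zip <- zip (int32 -> int64, writer optional)
  height <- height (float64 -> float64, writer optional)
  rating <- rating (float64 -> float32, writer required)
  age <- age (int64 -> int64, writer required)
  name: no writer-side match
  leftover writer field: weight
  violation R3 at rating
  violation R3 at zip
  => 2 violation(s): backward is BREAKING for Profile
forward pass over Profile, reader schema v1, writer schema v2:
  codes <- codes (map<string, string> -> map<string, string>, writer required)
  zip <- zip (int64 -> int32, writer optional)
  height <- height (float64 -> float64, writer optional)
  rating <- rating (float32 -> float64, writer required)
  age <- age (int64 -> int64, writer required)
  weight: no writer-side match
  leftover writer field: name
  violation R2 at name
  violation R3 at rating
  violation R1 at weight
  violation R3 at zip
  => 4 violation(s): forward is BREAKING for Profile


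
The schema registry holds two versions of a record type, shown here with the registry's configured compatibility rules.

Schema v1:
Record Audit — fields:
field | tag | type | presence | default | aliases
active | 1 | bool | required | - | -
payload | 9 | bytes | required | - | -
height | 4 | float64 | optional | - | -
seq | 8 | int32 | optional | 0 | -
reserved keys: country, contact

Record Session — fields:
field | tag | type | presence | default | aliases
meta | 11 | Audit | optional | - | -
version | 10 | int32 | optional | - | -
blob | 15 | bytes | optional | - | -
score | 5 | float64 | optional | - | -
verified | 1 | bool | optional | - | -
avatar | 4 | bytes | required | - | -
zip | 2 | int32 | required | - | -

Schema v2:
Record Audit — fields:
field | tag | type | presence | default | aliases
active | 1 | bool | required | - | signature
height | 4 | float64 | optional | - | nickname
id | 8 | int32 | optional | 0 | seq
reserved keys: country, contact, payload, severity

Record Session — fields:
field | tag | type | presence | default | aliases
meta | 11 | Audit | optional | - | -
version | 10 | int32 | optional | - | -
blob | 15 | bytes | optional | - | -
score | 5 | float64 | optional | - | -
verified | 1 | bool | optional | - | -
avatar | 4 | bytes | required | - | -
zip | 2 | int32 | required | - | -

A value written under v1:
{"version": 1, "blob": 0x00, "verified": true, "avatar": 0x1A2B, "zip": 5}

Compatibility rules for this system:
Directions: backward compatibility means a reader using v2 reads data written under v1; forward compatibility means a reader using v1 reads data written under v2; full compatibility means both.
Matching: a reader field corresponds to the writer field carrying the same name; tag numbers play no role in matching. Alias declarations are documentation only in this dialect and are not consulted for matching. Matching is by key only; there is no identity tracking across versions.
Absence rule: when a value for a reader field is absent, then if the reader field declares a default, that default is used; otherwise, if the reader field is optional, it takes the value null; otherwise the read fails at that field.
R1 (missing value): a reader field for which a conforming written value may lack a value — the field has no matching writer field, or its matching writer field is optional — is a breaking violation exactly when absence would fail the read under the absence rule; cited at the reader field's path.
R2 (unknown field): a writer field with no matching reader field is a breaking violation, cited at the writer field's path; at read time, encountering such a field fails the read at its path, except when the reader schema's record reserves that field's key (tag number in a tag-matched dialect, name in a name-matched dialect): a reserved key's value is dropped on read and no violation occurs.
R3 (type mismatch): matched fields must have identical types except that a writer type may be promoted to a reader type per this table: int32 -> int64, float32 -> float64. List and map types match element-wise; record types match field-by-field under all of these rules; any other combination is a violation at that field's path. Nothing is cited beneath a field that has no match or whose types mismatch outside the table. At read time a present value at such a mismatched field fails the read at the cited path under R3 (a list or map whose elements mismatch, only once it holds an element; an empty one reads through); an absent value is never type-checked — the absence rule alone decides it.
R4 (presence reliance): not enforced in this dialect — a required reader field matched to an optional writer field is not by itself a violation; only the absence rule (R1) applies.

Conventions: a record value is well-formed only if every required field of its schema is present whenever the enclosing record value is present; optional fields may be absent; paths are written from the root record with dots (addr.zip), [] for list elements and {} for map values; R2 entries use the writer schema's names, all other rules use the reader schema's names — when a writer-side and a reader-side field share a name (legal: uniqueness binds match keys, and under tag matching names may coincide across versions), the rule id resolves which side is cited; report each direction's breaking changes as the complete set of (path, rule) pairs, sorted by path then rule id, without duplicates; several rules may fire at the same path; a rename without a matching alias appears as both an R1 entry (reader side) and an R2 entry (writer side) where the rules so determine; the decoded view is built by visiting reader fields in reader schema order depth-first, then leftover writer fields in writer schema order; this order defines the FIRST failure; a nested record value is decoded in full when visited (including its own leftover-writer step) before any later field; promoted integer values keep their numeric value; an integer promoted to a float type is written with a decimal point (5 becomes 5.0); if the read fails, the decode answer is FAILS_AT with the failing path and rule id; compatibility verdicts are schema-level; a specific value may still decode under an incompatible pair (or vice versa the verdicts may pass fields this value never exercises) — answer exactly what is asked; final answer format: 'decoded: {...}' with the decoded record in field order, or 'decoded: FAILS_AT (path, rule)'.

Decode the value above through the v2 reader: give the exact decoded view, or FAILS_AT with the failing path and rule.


decoded: {"meta": null, "version": 1, "blob": 0x00, "score": null, "verified": true, "avatar": 0x1A2B, "zip": 5}

the writer's type comes first in each Session pair
decoding the Session value with the v2 reader:
  meta := null (missing; optional => null)
  version := 1
  blob := 0x00
  score := null (missing; optional => null)
  verified := true
  avatar := 0x1A2B
  zip := 5
  => decoded: {"meta": null, "version": 1, "blob": 0x00, "score": null, "verified": true, "avatar": 0x1A2B, "zip": 5}
remaining Session differences; none change what is asked:
  removed field payload from record Audit (its key "payload" joins the reserved list) -> changes Session's schema-level verdicts only — the decode of this value is the same
  renamed field seq to id in record Audit (alias seq declared on the renamed field) -> changes Session's schema-level verdicts only — the decode of this value is the same


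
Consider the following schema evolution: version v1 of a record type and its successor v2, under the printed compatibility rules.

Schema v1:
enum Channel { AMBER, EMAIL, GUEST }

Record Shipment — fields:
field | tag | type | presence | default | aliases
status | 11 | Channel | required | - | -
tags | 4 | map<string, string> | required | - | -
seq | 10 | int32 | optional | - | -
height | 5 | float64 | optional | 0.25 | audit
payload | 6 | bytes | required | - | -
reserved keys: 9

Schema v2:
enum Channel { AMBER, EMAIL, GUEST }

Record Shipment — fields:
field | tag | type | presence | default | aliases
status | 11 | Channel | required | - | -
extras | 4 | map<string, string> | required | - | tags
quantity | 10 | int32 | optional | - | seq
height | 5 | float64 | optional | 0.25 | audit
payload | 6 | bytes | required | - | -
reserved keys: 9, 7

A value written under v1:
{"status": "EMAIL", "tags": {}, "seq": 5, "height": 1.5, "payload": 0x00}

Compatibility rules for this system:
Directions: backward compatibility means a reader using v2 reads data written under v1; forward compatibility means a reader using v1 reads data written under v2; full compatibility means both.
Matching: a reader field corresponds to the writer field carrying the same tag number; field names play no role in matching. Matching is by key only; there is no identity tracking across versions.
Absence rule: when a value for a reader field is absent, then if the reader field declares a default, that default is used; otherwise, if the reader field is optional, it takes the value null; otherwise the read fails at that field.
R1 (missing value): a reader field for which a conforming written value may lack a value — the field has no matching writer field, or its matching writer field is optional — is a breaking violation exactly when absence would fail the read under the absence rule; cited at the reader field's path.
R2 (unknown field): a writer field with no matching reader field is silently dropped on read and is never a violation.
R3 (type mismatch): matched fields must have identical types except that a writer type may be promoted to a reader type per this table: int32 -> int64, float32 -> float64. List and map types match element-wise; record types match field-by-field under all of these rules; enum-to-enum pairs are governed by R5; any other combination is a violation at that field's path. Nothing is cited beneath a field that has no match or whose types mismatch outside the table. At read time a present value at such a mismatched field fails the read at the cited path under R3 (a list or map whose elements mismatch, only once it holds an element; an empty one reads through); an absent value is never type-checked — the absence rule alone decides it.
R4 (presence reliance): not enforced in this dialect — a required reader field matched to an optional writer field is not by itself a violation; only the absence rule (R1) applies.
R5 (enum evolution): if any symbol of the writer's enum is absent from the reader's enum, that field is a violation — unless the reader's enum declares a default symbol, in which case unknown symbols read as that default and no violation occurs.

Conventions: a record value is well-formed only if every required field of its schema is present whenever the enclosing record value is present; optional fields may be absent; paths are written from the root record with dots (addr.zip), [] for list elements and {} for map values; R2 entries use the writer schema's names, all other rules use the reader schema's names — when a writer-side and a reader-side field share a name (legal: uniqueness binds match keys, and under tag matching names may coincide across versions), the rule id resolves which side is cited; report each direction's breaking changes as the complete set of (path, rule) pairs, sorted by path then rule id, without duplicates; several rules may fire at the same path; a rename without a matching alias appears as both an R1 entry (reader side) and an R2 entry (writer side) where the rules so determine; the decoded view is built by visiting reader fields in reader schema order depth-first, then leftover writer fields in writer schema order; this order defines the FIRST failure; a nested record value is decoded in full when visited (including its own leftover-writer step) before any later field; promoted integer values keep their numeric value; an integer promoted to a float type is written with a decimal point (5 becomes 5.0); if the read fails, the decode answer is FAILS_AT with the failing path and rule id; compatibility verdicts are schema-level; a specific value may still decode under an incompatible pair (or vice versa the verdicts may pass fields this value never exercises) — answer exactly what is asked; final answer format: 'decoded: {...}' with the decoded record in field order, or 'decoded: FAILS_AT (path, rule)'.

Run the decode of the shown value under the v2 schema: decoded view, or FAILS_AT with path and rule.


decoded: {"status": "EMAIL", "extras": {}, "quantity": 5, "height": 1.5, "payload": 0x00}

each type pair in Shipment: writer, then reader
decode (reader v2):
  status := "EMAIL"
  extras := {} (from writer tags)
  quantity := 5 (from writer seq)
  height := 1.5
  payload := 0x00
  => decoded: {"status": "EMAIL", "extras": {}, "quantity": 5, "height": 1.5, "payload": 0x00}


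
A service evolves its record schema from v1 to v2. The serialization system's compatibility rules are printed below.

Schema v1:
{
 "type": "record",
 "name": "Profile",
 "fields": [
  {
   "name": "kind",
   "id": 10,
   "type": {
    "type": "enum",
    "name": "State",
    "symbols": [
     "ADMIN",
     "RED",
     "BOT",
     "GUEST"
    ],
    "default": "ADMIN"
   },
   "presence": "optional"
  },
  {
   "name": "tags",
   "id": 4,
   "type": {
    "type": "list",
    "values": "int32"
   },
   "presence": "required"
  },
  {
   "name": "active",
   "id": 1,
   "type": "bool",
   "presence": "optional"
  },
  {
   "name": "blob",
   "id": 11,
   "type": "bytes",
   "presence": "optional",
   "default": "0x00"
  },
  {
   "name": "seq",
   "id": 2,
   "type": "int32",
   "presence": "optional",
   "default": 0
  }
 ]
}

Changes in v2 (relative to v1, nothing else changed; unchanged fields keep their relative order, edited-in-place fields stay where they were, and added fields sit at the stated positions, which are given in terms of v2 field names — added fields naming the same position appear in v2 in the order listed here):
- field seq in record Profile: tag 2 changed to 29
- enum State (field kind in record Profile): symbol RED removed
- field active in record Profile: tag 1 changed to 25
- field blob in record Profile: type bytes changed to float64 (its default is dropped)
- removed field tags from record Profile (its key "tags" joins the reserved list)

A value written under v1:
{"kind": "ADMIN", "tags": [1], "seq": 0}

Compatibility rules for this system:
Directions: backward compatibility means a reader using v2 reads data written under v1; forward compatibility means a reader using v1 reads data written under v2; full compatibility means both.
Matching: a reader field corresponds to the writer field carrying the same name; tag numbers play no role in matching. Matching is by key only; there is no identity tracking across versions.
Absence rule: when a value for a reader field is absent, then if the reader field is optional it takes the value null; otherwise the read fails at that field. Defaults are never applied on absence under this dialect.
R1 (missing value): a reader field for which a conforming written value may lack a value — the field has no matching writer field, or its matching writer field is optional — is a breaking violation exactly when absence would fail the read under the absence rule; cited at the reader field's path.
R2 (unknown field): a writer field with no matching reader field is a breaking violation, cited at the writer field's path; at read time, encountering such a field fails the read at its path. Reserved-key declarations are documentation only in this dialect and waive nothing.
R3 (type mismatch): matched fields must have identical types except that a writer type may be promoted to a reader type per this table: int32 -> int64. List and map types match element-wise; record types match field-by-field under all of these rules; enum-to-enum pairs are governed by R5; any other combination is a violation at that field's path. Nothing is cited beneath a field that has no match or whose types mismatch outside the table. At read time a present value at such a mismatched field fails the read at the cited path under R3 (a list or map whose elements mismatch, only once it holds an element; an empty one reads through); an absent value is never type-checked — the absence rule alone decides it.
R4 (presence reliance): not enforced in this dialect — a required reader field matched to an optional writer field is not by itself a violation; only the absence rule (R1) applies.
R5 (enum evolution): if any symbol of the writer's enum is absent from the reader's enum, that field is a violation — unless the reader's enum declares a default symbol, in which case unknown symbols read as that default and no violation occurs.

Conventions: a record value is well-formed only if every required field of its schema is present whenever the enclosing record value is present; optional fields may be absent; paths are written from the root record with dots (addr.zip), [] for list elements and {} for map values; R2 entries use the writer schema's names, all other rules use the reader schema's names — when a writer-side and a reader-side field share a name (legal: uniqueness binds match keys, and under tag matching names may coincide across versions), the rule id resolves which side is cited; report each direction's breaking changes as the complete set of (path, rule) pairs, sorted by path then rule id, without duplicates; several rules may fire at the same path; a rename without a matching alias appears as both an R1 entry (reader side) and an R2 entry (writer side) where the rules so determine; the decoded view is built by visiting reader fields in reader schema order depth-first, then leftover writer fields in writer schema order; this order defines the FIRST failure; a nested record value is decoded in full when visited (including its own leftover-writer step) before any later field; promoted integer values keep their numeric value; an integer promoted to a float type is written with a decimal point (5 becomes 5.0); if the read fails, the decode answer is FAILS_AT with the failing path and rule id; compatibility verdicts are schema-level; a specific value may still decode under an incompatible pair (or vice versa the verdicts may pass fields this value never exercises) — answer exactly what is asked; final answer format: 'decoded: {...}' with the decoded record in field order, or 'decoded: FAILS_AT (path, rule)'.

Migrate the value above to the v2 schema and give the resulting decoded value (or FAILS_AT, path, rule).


each type pair in Profile: writer, then reader
decode (reader v2):
  kind := "ADMIN"
  active := null (absent, optional -> null)
  blob := null (absent, optional -> null)
  seq := 0
  read fails at tags under R2 (unknown field)
  => FAILS_AT (tags, R2)
the other Profile changes do not affect what is asked:
  field seq in record Profile: tag 2 changed to 29 -> inert under this dialect — no rule fires on Profile and the result does not move
  enum State (field kind in record Profile): symbol RED removed -> inert under this dialect — no rule fires on Profile and the result does not move
  field active in record Profile: tag 1 changed to 25 -> inert under this dialect — no rule fires on Profile and the result does not move
  field blob in record Profile: type bytes changed to float64 (its default is dropped) -> affects the rule determinations only; this particular Profile value decodes identically

decoded: FAILS_AT (tags, R2)


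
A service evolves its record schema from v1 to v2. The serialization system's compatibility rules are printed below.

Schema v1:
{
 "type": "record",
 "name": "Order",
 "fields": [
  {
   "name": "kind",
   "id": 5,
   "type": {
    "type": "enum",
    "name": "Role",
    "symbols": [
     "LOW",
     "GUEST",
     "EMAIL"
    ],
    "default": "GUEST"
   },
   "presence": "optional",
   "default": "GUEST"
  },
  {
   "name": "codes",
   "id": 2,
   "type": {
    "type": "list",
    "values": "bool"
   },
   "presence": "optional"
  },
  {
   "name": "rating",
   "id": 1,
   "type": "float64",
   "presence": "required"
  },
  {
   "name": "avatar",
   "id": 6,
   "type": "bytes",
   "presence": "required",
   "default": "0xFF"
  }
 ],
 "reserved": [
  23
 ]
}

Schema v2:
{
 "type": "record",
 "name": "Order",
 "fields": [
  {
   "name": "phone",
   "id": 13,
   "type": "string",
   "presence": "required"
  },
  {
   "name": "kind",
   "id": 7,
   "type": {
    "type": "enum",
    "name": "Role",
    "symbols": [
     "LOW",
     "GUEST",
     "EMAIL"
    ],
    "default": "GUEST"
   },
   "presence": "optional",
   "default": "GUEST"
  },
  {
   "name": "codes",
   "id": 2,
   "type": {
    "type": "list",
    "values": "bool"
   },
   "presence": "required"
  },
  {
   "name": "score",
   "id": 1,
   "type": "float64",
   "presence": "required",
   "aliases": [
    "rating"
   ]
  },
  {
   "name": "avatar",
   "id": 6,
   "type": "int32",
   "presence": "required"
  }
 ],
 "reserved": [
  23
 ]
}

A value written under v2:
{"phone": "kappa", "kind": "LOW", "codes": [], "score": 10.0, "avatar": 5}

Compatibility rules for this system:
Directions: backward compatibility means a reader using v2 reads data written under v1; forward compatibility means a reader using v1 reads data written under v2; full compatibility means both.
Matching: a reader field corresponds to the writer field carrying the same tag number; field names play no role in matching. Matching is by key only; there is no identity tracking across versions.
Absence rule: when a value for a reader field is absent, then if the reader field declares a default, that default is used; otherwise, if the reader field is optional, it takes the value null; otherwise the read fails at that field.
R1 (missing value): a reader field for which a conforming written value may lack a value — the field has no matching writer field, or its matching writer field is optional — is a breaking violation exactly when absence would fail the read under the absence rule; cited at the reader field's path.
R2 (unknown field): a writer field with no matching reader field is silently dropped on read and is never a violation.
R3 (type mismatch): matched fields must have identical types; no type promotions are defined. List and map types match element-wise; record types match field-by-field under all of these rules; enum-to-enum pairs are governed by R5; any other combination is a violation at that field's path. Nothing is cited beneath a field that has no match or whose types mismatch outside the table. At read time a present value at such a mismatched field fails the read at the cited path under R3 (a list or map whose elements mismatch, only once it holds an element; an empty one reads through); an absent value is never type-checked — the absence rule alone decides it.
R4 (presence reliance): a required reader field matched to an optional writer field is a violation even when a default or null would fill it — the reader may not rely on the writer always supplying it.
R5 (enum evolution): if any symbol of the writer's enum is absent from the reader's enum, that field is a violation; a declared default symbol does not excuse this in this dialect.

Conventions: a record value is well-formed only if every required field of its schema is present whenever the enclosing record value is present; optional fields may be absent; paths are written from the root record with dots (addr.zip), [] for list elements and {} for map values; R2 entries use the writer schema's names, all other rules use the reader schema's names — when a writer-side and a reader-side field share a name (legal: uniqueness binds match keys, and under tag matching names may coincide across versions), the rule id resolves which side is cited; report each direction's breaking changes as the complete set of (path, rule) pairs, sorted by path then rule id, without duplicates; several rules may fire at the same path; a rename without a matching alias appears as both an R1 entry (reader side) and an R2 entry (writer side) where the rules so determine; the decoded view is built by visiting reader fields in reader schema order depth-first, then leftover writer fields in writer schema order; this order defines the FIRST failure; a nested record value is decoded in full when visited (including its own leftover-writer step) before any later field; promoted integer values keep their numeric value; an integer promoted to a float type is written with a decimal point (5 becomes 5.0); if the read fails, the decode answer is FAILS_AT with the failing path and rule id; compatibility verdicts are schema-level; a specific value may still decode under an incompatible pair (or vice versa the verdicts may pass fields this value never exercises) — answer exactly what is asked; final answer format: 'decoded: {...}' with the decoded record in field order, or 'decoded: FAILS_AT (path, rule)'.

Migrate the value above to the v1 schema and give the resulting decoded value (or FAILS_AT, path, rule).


each type pair in Order: writer, then reader
migrating the Order value to v1:
  kind := "GUEST" (no value, default fills)
  codes := []
  rating := 10.0 (from writer score)
  read fails at avatar under R3
  => FAILS_AT (avatar, R3)
the other Order changes do not affect what is asked:
  added field phone to record Order: required string, tag 13 (in v2 it sits immediately before kind) -> changes Order's schema-level verdicts only — the decode of this value is the same
  renamed field rating to score in record Order (alias rating declared on the renamed field) -> no rule fires on it and the decoded Order view is identical with or without it
  field codes in record Order: optional changed to required -> changes Order's schema-level verdicts only — the decode of this value is the same
  field kind in record Order: tag 5 changed to 7 -> no rule fires on it and the decoded Order view is identical with or without it

decoded: FAILS_AT (avatar, R3)


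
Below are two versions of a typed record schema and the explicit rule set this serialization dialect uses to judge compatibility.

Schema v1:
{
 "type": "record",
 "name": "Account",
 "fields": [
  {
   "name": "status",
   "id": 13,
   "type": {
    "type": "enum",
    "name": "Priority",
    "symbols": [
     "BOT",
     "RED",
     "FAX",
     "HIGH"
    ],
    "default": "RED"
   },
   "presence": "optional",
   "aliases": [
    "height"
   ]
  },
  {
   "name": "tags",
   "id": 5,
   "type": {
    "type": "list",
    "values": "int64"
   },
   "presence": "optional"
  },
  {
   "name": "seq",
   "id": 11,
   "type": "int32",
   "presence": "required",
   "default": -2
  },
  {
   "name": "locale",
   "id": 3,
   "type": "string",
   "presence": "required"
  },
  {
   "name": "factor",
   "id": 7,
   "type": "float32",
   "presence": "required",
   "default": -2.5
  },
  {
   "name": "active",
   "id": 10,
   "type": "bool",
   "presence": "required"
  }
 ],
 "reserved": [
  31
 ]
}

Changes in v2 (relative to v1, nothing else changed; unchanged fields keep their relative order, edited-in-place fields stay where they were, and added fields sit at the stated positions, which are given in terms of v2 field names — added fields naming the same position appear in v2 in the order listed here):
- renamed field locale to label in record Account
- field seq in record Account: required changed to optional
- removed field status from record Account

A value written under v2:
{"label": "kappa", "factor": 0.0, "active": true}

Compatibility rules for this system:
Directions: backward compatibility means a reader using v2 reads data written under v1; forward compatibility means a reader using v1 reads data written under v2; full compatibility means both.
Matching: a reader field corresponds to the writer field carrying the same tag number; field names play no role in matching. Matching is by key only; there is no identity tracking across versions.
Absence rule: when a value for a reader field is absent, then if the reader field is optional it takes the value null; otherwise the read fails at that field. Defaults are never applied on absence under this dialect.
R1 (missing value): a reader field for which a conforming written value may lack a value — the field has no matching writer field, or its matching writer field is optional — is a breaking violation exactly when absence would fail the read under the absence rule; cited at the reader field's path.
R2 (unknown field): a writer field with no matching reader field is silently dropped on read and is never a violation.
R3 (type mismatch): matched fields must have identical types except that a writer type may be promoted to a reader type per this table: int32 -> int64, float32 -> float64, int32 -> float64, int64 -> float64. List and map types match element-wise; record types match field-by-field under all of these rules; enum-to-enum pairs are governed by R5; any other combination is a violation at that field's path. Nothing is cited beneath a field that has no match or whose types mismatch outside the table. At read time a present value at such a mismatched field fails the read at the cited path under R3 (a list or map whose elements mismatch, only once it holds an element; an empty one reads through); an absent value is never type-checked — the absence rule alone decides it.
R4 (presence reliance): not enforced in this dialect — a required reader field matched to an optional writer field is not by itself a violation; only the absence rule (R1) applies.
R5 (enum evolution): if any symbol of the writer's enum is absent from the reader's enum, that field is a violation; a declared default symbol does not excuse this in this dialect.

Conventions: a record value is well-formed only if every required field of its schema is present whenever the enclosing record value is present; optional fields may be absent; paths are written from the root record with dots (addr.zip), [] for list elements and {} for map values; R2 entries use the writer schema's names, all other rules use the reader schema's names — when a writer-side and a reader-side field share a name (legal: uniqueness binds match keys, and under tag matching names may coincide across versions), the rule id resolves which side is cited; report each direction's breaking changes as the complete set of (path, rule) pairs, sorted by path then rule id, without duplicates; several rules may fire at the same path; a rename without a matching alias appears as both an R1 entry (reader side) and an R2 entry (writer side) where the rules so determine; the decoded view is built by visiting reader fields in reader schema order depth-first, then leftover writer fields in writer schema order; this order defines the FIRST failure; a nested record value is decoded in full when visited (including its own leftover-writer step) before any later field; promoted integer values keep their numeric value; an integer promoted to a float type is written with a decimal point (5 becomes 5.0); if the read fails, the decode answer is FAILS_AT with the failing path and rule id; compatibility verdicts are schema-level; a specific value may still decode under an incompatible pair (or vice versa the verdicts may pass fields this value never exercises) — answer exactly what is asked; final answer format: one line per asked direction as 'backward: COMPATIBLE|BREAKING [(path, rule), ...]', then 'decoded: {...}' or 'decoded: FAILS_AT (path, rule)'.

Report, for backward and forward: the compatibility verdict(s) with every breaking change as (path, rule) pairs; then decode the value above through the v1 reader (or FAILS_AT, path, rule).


arrows below run writer -> reader for Account
checking backward for Account: reader v2 against writer v1:
  writer optional, list<int64> -> list<int64>: reader tags maps from writer tags
  writer required, int32 -> int32: reader seq maps from writer seq
  writer required, string -> string: reader label maps from writer locale
  writer required, float32 -> float32: reader factor maps from writer factor
  writer required, bool -> bool: reader active maps from writer active
  writer field status has no reader counterpart
  nothing fires on Account: backward is COMPATIBLE
checking forward for Account: reader v1 against writer v2:
  status: no writer-side match
  writer optional, list<int64> -> list<int64>: reader tags maps from writer tags
  writer optional, int32 -> int32: reader seq maps from writer seq
  writer required, string -> string: reader locale maps from writer label
  writer required, float32 -> float32: reader factor maps from writer factor
  writer required, bool -> bool: reader active maps from writer active
  violation R1 at seq
  => forward verdict for Account: BREAKING, 1 violation(s)
decode walk for Account under reader schema v1:
  status := null (absent, optional -> null)
  tags := null (absent, optional -> null)
  read fails at seq under R1 (no fill)
  => FAILS_AT (seq, R1)

backward: COMPATIBLE []; forward: BREAKING [(seq, R1)]; decoded: FAILS_AT (seq, R1)


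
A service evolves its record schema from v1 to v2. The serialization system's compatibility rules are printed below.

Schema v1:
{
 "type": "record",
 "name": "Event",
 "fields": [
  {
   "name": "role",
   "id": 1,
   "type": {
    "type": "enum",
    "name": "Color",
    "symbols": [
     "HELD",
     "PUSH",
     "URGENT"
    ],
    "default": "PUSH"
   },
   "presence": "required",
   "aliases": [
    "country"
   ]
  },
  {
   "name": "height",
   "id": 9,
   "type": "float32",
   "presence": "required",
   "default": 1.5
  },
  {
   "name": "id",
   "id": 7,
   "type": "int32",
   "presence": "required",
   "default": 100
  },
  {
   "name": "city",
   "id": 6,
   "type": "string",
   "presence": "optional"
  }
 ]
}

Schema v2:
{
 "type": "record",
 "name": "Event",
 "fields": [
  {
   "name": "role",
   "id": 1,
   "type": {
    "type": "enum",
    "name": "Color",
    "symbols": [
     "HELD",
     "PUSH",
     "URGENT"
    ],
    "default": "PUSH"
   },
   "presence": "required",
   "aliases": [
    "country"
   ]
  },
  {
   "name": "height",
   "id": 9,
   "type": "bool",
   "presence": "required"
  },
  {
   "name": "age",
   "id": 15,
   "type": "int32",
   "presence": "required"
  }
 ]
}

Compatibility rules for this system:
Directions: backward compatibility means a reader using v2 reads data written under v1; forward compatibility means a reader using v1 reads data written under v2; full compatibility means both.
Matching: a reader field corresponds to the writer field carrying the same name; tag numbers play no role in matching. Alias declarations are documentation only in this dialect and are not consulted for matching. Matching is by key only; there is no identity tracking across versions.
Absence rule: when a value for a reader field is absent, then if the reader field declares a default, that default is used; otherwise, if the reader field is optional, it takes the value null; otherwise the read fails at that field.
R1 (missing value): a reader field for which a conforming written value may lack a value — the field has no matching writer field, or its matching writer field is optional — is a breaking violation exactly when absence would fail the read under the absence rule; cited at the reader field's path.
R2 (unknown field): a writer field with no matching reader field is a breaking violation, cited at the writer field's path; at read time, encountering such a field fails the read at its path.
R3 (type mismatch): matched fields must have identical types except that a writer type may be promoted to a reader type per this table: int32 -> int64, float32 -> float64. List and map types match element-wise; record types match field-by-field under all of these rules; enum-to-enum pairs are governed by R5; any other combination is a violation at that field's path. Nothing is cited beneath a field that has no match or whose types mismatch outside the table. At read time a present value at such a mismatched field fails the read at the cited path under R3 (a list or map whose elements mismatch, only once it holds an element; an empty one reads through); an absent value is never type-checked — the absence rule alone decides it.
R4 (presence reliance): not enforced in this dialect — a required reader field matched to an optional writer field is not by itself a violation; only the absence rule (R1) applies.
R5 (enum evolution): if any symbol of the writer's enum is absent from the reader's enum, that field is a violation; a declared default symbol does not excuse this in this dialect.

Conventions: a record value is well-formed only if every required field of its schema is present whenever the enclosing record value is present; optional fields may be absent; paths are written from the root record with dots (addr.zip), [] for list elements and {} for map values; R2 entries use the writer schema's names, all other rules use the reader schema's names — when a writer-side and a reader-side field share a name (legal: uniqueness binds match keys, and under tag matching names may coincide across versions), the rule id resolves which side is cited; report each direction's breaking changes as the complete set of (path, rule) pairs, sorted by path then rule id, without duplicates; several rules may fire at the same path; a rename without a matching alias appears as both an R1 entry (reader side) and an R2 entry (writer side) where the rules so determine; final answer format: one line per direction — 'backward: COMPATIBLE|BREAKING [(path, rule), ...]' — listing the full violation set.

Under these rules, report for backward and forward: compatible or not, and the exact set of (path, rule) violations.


in Event below, arrows point writer -> reader
backward analysis of Event with v2 as reader and v1 as writer:
  role <- role (Color -> Color, writer required)
  height <- height (float32 -> bool, writer required)
  no writer field matches reader age
  id (writer side), unknown to reader
  city (writer side), unknown to reader
  violation R1 at age
  violation R2 at city
  violation R3 at height
  violation R2 at id
  backward on Event therefore BREAKING (4)
forward analysis of Event with v1 as reader and v2 as writer:
  role <- role (Color -> Color, writer required)
  height <- height (bool -> float32, writer required)
  no writer field matches reader id
  no writer field matches reader city
  age (writer side), unknown to reader
  violation R2 at age
  violation R3 at height
  forward on Event therefore BREAKING (2)

backward: BREAKING [(age, R1), (city, R2), (height, R3), (id, R2)]; forward: BREAKING [(age, R2), (height, R3)]
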